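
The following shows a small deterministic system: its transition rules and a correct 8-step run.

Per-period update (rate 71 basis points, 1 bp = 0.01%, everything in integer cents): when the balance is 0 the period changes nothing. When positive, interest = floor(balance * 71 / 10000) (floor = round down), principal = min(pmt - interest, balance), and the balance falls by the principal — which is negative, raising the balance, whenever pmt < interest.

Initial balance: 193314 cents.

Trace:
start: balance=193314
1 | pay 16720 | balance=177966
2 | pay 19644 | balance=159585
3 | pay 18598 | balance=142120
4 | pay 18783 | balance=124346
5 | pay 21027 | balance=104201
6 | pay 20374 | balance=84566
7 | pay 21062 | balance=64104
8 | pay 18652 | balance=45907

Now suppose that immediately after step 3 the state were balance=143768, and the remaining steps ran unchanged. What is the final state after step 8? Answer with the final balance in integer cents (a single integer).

state after step 3 := balance=143768
4 | pay 18783 | balance=126005
5 | pay 21027 | balance=105872
6 | pay 20374 | balance=86249
7 | pay 21062 | balance=65799
8 | pay 18652 | balance=47614

47614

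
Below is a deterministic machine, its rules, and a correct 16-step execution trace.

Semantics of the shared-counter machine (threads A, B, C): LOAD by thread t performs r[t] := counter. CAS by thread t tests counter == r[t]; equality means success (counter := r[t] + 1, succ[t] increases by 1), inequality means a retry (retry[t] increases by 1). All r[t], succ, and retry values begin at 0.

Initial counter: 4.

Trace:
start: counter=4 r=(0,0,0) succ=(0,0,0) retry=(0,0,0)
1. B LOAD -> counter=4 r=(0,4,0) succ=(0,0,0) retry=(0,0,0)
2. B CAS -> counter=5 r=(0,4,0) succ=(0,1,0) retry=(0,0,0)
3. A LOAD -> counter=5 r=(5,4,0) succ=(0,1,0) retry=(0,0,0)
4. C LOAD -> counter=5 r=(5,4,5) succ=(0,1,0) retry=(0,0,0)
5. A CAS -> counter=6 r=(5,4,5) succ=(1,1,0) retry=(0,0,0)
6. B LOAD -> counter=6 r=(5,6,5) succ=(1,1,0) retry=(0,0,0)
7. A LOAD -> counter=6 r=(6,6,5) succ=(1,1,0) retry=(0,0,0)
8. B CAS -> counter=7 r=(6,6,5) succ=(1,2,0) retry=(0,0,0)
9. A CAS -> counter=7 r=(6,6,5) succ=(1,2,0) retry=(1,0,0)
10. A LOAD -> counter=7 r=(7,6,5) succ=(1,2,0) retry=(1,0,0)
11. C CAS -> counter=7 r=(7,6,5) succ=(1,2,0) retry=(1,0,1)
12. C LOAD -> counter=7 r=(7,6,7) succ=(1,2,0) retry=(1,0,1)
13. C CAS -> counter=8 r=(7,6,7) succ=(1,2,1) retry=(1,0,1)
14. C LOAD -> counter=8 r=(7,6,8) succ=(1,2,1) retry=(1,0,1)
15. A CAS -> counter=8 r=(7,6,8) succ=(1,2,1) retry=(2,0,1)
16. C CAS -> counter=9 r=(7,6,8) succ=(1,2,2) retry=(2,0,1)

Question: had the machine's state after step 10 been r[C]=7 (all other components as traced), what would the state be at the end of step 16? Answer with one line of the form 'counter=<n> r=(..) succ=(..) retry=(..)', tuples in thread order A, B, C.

counter=10 r=(7,6,9) succ=(1,2,3) retry=(2,0,0)

state after step 10 := counter=7 r=(7,6,7) succ=(1,2,0) retry=(1,0,0)
11. C CAS -> counter=8 r=(7,6,7) succ=(1,2,1) retry=(1,0,0)
12. C LOAD -> counter=8 r=(7,6,8) succ=(1,2,1) retry=(1,0,0)
13. C CAS -> counter=9 r=(7,6,8) succ=(1,2,2) retry=(1,0,0)
14. C LOAD -> counter=9 r=(7,6,9) succ=(1,2,2) retry=(1,0,0)
15. A CAS -> counter=9 r=(7,6,9) succ=(1,2,2) retry=(2,0,0)
16. C CAS -> counter=10 r=(7,6,9) succ=(1,2,3) retry=(2,0,0)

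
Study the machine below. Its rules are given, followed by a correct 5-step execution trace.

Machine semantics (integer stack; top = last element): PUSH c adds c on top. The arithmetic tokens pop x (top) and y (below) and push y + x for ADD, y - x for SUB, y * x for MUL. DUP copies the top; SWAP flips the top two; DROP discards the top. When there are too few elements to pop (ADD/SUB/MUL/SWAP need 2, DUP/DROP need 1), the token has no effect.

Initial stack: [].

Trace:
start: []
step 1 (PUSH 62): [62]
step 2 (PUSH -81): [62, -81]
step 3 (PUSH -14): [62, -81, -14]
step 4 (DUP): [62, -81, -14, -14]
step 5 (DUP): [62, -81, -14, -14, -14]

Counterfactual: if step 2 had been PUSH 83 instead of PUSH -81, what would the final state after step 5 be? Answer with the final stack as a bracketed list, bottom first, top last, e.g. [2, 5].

(re-executing from step 2 with the substitution; state before step 2: [62])
step 2 (PUSH 83): [62, 83]
step 3 (PUSH -14): [62, 83, -14]
step 4 (DUP): [62, 83, -14, -14]
step 5 (DUP): [62, 83, -14, -14, -14]

[62, 83, -14, -14, -14]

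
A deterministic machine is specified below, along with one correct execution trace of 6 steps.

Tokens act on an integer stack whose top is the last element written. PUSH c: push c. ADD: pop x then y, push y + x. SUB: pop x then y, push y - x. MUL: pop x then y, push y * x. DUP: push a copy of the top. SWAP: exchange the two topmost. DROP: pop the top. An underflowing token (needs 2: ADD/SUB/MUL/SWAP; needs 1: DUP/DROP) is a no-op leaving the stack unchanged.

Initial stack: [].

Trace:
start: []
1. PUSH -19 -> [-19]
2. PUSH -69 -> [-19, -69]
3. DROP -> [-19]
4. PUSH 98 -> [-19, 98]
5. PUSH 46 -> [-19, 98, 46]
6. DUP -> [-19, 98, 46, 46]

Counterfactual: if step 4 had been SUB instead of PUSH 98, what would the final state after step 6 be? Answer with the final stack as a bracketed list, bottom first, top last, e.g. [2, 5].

(re-executing from step 4 with the substitution; state before step 4: [-19])
4. SUB -> [-19]
5. PUSH 46 -> [-19, 46]
6. DUP -> [-19, 46, 46]

[-19, 46, 46]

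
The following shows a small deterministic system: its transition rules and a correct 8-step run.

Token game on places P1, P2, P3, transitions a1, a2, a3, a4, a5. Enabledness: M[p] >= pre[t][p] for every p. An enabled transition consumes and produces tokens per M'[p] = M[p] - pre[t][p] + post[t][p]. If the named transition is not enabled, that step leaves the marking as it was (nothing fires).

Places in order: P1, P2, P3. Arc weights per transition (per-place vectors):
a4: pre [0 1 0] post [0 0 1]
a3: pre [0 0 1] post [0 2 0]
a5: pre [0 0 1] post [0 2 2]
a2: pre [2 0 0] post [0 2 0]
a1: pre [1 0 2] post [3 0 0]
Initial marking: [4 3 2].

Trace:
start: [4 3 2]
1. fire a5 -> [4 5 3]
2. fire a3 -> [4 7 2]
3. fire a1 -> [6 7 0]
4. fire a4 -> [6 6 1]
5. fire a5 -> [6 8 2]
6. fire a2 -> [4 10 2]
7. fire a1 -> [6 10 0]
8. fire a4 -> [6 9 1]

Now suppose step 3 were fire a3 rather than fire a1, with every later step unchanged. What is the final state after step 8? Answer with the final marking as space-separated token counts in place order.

(re-executing from step 3 with the substitution; state before step 3: [4 7 2])
3. fire a3 -> [4 9 1]
4. fire a4 -> [4 8 2]
5. fire a5 -> [4 10 3]
6. fire a2 -> [2 12 3]
7. fire a1 -> [4 12 1]
8. fire a4 -> [4 11 2]

4 11 2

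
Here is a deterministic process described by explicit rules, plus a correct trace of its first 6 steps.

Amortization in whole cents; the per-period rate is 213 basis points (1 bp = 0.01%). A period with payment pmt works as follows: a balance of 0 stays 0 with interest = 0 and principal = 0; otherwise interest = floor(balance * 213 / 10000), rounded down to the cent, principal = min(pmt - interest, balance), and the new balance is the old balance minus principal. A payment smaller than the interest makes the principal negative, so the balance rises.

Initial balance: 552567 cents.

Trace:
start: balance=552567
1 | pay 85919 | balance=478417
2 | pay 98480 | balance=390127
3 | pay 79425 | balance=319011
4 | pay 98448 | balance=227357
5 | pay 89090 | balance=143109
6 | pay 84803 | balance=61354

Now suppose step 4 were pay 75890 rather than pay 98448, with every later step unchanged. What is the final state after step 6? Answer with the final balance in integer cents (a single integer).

84883

(re-executing from step 4 with the substitution; state before step 4: balance=319011)
4 | pay 75890 | balance=249915
5 | pay 89090 | balance=166148
6 | pay 84803 | balance=84883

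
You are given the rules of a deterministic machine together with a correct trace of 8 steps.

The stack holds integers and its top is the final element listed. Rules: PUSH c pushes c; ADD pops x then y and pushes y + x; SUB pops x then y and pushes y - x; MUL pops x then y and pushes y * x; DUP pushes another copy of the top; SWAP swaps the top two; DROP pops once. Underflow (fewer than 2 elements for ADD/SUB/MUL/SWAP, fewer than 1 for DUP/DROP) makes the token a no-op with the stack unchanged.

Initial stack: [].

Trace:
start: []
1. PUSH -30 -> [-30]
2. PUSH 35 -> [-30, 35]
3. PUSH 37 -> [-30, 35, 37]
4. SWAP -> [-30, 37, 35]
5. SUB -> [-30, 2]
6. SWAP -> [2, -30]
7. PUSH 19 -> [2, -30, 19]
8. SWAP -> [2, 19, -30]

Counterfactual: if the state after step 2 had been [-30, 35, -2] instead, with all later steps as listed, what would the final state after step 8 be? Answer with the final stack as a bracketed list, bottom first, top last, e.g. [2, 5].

[-30, 39, 19, 35]

state after step 2 := [-30, 35, -2]
3. PUSH 37 -> [-30, 35, -2, 37]
4. SWAP -> [-30, 35, 37, -2]
5. SUB -> [-30, 35, 39]
6. SWAP -> [-30, 39, 35]
7. PUSH 19 -> [-30, 39, 35, 19]
8. SWAP -> [-30, 39, 19, 35]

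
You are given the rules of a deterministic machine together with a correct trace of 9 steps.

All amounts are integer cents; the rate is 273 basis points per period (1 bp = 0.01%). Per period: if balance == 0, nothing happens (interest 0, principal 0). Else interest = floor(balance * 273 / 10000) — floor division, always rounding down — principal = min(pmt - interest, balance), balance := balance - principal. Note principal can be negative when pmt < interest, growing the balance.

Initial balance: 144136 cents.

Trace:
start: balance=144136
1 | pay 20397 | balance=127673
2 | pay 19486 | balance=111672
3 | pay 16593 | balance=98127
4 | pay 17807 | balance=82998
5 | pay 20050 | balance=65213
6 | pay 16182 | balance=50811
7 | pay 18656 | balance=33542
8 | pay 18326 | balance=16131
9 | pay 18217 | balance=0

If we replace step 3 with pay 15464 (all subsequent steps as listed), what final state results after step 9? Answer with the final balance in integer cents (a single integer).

0

(re-executing from step 3 with the substitution; state before step 3: balance=111672)
3 | pay 15464 | balance=99256
4 | pay 17807 | balance=84158
5 | pay 20050 | balance=66405
6 | pay 16182 | balance=52035
7 | pay 18656 | balance=34799
8 | pay 18326 | balance=17423
9 | pay 18217 | balance=0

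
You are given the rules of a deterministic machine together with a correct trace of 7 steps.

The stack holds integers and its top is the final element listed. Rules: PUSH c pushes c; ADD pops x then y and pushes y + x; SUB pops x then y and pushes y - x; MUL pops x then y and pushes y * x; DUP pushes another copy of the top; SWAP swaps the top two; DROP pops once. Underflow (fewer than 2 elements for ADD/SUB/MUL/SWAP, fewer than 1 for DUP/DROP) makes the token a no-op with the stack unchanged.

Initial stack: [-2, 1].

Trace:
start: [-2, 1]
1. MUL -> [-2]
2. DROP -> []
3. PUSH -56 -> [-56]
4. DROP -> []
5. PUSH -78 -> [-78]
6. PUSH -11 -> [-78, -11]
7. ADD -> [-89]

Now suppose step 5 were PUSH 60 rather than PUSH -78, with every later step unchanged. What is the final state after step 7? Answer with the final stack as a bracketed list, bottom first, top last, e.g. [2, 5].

[49]

(re-executing from step 5 with the substitution; state before step 5: [])
5. PUSH 60 -> [60]
6. PUSH -11 -> [60, -11]
7. ADD -> [49]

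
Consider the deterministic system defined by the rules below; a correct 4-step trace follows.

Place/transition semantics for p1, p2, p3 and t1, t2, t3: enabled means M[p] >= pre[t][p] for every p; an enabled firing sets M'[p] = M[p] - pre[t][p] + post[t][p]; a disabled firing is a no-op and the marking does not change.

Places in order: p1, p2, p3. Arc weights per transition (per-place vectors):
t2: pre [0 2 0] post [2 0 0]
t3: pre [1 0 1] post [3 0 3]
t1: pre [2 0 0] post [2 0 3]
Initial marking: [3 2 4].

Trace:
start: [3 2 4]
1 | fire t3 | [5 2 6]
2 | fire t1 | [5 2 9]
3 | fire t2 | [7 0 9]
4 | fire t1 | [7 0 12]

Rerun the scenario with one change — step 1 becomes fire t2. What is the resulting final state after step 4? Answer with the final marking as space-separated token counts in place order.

(re-executing from step 1 with the substitution; state before step 1: [3 2 4])
1 | fire t2 | [5 0 4]
2 | fire t1 | [5 0 7]
3 | fire t2 | [5 0 7]
4 | fire t1 | [5 0 10]

5 0 10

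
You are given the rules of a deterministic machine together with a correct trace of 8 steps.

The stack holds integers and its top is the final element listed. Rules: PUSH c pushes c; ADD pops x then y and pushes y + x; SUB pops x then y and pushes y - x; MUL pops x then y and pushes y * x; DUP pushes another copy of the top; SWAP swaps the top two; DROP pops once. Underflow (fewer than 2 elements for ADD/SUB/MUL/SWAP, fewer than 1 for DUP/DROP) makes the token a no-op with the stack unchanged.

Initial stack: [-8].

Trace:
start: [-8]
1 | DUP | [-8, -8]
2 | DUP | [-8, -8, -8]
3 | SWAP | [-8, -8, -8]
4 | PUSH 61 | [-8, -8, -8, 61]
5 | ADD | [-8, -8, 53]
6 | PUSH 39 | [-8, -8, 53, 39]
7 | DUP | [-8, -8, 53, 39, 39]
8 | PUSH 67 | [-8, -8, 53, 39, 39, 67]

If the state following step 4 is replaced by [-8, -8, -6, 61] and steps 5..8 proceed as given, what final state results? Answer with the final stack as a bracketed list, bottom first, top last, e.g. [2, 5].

state after step 4 := [-8, -8, -6, 61]
5 | ADD | [-8, -8, 55]
6 | PUSH 39 | [-8, -8, 55, 39]
7 | DUP | [-8, -8, 55, 39, 39]
8 | PUSH 67 | [-8, -8, 55, 39, 39, 67]

[-8, -8, 55, 39, 39, 67]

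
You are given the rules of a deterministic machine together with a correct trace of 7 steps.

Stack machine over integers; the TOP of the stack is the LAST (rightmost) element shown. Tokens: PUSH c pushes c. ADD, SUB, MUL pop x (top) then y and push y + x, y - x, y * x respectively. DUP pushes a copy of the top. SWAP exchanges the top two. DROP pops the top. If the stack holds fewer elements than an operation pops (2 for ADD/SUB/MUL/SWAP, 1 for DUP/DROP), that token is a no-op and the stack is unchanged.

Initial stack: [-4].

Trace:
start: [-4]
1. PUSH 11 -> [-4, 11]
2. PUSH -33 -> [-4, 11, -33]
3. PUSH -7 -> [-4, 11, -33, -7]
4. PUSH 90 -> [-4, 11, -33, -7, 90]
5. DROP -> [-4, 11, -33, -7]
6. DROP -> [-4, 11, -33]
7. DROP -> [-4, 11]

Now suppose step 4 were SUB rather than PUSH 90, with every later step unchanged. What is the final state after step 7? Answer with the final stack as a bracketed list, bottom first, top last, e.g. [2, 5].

[]

(re-executing from step 4 with the substitution; state before step 4: [-4, 11, -33, -7])
4. SUB -> [-4, 11, -26]
5. DROP -> [-4, 11]
6. DROP -> [-4]
7. DROP -> []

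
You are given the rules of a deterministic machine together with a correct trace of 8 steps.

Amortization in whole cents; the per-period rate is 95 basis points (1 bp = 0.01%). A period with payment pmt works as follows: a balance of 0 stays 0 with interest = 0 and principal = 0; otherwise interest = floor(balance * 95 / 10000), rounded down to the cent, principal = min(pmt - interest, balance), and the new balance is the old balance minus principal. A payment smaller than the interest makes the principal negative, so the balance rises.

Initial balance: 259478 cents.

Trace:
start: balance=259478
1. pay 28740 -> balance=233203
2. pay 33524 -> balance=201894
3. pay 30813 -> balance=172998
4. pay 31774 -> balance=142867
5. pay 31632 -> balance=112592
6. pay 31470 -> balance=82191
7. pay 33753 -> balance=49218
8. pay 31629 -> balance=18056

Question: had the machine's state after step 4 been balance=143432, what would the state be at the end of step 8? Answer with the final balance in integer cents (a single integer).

18644

state after step 4 := balance=143432
5. pay 31632 -> balance=113162
6. pay 31470 -> balance=82767
7. pay 33753 -> balance=49800
8. pay 31629 -> balance=18644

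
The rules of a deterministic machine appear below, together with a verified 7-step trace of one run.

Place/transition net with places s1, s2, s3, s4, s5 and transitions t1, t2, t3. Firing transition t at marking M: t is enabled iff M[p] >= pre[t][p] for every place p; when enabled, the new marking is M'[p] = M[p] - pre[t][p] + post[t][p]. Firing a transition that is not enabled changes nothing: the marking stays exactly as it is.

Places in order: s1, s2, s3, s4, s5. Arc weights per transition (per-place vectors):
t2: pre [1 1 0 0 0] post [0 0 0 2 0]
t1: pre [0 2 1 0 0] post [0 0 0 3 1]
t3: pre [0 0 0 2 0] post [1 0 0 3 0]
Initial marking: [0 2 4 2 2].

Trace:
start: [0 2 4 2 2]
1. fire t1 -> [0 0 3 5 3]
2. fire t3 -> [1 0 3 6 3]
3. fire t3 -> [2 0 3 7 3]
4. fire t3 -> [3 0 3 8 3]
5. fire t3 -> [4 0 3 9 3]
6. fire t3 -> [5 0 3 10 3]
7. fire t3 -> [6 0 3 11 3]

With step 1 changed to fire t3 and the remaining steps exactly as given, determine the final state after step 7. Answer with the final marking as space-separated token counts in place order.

7 2 4 9 2

(re-executing from step 1 with the substitution; state before step 1: [0 2 4 2 2])
1. fire t3 -> [1 2 4 3 2]
2. fire t3 -> [2 2 4 4 2]
3. fire t3 -> [3 2 4 5 2]
4. fire t3 -> [4 2 4 6 2]
5. fire t3 -> [5 2 4 7 2]
6. fire t3 -> [6 2 4 8 2]
7. fire t3 -> [7 2 4 9 2]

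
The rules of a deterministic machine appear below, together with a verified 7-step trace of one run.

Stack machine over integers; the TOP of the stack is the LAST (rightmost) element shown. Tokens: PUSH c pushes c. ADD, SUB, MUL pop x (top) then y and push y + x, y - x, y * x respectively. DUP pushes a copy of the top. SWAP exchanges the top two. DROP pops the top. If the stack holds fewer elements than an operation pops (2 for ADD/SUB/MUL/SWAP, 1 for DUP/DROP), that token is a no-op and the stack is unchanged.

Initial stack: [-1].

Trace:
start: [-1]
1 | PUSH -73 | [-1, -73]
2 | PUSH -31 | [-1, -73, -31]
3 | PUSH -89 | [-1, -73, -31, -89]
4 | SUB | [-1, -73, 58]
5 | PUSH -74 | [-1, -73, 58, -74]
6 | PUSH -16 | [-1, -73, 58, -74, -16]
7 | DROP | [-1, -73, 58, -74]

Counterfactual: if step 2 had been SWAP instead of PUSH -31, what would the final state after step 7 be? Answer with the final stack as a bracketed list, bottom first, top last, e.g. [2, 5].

(re-executing from step 2 with the substitution; state before step 2: [-1, -73])
2 | SWAP | [-73, -1]
3 | PUSH -89 | [-73, -1, -89]
4 | SUB | [-73, 88]
5 | PUSH -74 | [-73, 88, -74]
6 | PUSH -16 | [-73, 88, -74, -16]
7 | DROP | [-73, 88, -74]

[-73, 88, -74]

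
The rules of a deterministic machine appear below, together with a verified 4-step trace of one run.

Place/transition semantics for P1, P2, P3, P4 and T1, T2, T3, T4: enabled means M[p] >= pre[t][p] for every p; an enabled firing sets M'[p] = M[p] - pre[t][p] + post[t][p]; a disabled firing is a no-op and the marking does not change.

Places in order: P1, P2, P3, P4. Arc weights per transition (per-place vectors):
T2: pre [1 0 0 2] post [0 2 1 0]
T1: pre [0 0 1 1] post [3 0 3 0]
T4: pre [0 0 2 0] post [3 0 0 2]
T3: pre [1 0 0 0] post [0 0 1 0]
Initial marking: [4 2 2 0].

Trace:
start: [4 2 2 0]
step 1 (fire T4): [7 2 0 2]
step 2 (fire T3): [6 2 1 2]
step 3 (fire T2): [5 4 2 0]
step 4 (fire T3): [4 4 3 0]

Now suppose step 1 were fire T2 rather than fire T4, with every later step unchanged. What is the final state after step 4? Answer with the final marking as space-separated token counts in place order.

2 2 4 0

(re-executing from step 1 with the substitution; state before step 1: [4 2 2 0])
step 1 (fire T2): [4 2 2 0]
step 2 (fire T3): [3 2 3 0]
step 3 (fire T2): [3 2 3 0]
step 4 (fire T3): [2 2 4 0]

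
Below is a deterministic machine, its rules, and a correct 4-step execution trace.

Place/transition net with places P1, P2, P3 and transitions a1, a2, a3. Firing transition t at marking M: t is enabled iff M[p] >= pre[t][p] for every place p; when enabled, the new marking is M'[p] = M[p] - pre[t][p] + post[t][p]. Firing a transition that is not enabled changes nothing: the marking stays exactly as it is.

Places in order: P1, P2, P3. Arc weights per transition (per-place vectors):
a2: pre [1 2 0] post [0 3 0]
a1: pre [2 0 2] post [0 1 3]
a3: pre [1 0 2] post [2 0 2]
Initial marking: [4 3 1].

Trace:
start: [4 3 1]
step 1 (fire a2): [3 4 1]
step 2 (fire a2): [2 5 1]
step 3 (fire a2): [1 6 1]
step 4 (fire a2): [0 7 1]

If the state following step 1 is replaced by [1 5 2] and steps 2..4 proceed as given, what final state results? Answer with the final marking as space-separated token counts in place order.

state after step 1 := [1 5 2]
step 2 (fire a2): [0 6 2]
step 3 (fire a2): [0 6 2]
step 4 (fire a2): [0 6 2]

0 6 2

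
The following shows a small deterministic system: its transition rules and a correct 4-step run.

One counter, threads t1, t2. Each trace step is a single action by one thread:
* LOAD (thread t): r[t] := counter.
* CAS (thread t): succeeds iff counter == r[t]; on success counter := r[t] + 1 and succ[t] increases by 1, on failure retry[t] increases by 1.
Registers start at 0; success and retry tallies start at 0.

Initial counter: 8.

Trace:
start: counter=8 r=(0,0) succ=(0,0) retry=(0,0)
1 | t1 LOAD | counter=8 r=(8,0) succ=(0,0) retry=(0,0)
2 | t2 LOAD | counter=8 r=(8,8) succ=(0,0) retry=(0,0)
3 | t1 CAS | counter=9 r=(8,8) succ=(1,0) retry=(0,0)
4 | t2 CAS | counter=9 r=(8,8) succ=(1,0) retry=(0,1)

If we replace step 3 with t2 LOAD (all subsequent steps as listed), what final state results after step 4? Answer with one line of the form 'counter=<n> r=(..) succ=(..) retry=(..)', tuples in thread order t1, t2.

counter=9 r=(8,8) succ=(0,1) retry=(0,0)

(re-executing from step 3 with the substitution; state before step 3: counter=8 r=(8,8) succ=(0,0) retry=(0,0))
3 | t2 LOAD | counter=8 r=(8,8) succ=(0,0) retry=(0,0)
4 | t2 CAS | counter=9 r=(8,8) succ=(0,1) retry=(0,0)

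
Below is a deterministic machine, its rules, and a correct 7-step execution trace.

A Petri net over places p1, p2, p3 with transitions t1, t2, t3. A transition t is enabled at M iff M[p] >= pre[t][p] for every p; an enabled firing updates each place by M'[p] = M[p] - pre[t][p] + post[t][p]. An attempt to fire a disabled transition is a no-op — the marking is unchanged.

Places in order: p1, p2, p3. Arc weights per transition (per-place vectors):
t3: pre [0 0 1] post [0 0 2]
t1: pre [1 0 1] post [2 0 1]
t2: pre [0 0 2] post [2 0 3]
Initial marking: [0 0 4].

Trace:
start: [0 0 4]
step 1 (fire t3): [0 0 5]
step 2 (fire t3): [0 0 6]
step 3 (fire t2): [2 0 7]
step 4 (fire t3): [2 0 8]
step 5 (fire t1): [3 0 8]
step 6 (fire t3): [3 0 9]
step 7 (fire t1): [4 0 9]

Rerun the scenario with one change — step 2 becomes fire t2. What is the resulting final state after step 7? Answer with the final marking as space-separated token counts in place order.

(re-executing from step 2 with the substitution; state before step 2: [0 0 5])
step 2 (fire t2): [2 0 6]
step 3 (fire t2): [4 0 7]
step 4 (fire t3): [4 0 8]
step 5 (fire t1): [5 0 8]
step 6 (fire t3): [5 0 9]
step 7 (fire t1): [6 0 9]

6 0 9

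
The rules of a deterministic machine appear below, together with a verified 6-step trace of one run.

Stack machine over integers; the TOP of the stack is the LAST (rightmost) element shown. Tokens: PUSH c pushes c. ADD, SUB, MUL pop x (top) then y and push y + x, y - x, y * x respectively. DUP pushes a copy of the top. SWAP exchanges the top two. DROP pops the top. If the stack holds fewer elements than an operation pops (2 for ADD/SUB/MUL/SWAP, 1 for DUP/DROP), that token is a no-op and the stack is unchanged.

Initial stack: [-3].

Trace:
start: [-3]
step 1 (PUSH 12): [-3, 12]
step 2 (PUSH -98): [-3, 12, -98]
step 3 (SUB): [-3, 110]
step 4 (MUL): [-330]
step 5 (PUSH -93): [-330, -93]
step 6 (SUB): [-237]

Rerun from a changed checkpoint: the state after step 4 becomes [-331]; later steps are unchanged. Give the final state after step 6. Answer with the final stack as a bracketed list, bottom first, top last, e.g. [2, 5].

[-238]

state after step 4 := [-331]
step 5 (PUSH -93): [-331, -93]
step 6 (SUB): [-238]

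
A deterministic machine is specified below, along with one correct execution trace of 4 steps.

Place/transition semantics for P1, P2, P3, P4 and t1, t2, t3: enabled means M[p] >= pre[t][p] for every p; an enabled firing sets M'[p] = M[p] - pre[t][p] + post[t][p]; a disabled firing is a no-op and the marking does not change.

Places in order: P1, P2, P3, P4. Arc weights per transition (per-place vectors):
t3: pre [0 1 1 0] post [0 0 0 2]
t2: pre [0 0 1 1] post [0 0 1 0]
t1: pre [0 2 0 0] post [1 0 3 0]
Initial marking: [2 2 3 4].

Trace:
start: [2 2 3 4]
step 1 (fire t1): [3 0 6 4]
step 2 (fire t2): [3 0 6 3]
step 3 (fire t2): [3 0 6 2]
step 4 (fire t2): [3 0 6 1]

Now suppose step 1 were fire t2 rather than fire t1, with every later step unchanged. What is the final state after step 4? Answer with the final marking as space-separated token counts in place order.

2 2 3 0

(re-executing from step 1 with the substitution; state before step 1: [2 2 3 4])
step 1 (fire t2): [2 2 3 3]
step 2 (fire t2): [2 2 3 2]
step 3 (fire t2): [2 2 3 1]
step 4 (fire t2): [2 2 3 0]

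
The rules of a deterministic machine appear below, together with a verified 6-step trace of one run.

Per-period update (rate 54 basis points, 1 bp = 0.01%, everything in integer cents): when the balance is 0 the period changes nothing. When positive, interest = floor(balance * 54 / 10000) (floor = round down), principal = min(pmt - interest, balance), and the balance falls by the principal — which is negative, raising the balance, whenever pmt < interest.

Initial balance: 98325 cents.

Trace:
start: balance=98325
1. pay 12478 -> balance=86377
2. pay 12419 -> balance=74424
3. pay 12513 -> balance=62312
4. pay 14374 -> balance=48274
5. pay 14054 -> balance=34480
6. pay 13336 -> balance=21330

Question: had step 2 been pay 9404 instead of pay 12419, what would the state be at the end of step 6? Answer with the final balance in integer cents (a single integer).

24411

(re-executing from step 2 with the substitution; state before step 2: balance=86377)
2. pay 9404 -> balance=77439
3. pay 12513 -> balance=65344
4. pay 14374 -> balance=51322
5. pay 14054 -> balance=37545
6. pay 13336 -> balance=24411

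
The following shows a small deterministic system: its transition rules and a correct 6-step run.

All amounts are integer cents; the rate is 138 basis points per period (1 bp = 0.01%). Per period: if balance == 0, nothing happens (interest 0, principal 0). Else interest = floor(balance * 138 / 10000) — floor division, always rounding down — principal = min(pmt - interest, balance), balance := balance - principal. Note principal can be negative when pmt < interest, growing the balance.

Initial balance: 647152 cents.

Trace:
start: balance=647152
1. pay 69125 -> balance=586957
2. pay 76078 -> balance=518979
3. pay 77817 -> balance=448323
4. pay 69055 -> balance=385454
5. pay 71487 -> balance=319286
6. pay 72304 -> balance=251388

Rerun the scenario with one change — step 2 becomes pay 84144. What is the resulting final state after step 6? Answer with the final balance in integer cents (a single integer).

242868

(re-executing from step 2 with the substitution; state before step 2: balance=586957)
2. pay 84144 -> balance=510913
3. pay 77817 -> balance=440146
4. pay 69055 -> balance=377165
5. pay 71487 -> balance=310882
6. pay 72304 -> balance=242868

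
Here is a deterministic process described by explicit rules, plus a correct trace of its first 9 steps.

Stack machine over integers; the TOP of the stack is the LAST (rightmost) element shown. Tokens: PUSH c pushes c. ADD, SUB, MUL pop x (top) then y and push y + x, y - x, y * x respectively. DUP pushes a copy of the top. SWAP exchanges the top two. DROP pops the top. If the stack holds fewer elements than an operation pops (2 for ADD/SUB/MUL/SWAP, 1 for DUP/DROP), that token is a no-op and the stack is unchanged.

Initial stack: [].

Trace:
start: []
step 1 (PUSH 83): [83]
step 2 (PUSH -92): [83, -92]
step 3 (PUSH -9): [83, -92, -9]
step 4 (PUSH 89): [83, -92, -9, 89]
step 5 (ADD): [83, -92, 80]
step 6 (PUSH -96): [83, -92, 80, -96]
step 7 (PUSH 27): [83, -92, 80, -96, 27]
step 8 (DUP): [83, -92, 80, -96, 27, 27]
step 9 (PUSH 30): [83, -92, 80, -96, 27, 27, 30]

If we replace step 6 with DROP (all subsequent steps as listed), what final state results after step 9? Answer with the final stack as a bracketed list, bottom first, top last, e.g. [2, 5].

[83, -92, 27, 27, 30]

(re-executing from step 6 with the substitution; state before step 6: [83, -92, 80])
step 6 (DROP): [83, -92]
step 7 (PUSH 27): [83, -92, 27]
step 8 (DUP): [83, -92, 27, 27]
step 9 (PUSH 30): [83, -92, 27, 27, 30]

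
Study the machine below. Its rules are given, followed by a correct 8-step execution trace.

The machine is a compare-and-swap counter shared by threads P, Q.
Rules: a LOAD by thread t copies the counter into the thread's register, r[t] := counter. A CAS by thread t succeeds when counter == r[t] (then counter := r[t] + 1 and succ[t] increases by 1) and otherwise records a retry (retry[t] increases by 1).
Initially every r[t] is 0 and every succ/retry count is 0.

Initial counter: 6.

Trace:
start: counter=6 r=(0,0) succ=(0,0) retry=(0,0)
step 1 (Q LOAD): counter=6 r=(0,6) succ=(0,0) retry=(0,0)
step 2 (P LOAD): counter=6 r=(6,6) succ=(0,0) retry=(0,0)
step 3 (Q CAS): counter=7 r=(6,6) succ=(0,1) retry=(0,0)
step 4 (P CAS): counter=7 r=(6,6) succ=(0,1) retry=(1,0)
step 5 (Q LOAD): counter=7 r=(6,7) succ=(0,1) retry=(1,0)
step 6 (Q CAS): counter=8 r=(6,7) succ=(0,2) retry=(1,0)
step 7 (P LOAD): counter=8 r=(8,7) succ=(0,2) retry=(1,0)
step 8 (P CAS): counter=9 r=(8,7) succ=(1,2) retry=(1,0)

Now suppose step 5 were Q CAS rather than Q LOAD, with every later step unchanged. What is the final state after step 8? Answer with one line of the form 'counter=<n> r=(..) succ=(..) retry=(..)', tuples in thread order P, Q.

(re-executing from step 5 with the substitution; state before step 5: counter=7 r=(6,6) succ=(0,1) retry=(1,0))
step 5 (Q CAS): counter=7 r=(6,6) succ=(0,1) retry=(1,1)
step 6 (Q CAS): counter=7 r=(6,6) succ=(0,1) retry=(1,2)
step 7 (P LOAD): counter=7 r=(7,6) succ=(0,1) retry=(1,2)
step 8 (P CAS): counter=8 r=(7,6) succ=(1,1) retry=(1,2)

counter=8 r=(7,6) succ=(1,1) retry=(1,2)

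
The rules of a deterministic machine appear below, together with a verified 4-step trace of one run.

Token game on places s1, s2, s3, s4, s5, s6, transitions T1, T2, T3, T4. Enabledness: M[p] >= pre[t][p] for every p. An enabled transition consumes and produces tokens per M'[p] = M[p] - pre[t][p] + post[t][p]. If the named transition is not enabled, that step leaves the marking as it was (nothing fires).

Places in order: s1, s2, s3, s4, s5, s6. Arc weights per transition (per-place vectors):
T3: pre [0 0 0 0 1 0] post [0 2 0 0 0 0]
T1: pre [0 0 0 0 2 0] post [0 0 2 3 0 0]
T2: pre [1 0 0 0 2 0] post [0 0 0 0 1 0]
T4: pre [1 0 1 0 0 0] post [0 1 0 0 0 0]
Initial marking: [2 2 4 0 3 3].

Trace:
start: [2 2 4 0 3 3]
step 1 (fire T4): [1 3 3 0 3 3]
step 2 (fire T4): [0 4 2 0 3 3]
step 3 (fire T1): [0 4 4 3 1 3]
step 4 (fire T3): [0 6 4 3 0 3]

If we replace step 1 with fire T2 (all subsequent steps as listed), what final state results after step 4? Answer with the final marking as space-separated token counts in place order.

0 3 5 3 0 3

(re-executing from step 1 with the substitution; state before step 1: [2 2 4 0 3 3])
step 1 (fire T2): [1 2 4 0 2 3]
step 2 (fire T4): [0 3 3 0 2 3]
step 3 (fire T1): [0 3 5 3 0 3]
step 4 (fire T3): [0 3 5 3 0 3]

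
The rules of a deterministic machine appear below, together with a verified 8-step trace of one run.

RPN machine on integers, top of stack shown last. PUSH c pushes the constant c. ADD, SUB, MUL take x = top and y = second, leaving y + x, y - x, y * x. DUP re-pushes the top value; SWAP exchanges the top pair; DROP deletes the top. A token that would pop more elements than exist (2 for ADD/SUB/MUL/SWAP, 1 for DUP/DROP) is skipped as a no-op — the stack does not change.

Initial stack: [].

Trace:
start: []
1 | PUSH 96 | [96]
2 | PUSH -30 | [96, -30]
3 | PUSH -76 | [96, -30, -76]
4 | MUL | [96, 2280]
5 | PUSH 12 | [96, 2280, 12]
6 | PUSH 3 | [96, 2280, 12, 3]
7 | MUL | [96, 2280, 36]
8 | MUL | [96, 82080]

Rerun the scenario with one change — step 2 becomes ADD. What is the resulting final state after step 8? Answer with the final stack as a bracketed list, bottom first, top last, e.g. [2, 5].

[-262656]

(re-executing from step 2 with the substitution; state before step 2: [96])
2 | ADD | [96]
3 | PUSH -76 | [96, -76]
4 | MUL | [-7296]
5 | PUSH 12 | [-7296, 12]
6 | PUSH 3 | [-7296, 12, 3]
7 | MUL | [-7296, 36]
8 | MUL | [-262656]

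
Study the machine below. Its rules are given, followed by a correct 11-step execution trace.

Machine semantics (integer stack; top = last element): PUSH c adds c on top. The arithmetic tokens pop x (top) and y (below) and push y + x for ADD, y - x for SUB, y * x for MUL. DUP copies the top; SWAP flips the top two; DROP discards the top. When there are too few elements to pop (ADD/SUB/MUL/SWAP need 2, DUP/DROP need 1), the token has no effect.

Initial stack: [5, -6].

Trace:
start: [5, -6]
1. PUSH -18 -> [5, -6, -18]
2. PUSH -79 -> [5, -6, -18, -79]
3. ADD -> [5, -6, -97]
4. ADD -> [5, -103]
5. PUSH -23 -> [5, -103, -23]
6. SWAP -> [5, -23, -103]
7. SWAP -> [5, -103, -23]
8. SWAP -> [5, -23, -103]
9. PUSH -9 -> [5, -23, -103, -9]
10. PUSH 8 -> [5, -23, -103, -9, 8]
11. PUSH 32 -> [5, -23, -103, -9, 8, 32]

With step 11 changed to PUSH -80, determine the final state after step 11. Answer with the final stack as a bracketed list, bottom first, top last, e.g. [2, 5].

(re-executing from step 11 with the substitution; state before step 11: [5, -23, -103, -9, 8])
11. PUSH -80 -> [5, -23, -103, -9, 8, -80]

[5, -23, -103, -9, 8, -80]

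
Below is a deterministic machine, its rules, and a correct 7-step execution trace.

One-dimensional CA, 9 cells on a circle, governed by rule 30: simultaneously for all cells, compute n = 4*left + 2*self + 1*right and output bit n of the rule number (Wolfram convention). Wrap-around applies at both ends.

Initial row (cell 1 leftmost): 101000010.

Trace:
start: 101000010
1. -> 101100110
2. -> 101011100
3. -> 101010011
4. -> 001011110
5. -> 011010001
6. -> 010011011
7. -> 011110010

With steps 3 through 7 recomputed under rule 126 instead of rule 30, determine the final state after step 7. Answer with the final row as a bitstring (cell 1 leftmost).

111000001

(re-executing steps 3..7 under rule 126; state before step 3: 101011100)
3. -> 111110111
4. -> 000011100
5. -> 000110110
6. -> 001111111
7. -> 111000001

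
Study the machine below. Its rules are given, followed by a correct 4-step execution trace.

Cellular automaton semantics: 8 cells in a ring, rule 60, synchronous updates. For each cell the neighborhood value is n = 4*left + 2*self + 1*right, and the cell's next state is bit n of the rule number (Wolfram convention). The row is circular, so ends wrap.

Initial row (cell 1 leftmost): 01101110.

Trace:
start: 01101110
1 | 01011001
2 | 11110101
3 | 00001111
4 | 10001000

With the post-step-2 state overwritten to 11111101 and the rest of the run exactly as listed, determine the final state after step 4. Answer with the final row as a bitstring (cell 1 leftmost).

state after step 2 := 11111101
3 | 00000011
4 | 10000010

10000010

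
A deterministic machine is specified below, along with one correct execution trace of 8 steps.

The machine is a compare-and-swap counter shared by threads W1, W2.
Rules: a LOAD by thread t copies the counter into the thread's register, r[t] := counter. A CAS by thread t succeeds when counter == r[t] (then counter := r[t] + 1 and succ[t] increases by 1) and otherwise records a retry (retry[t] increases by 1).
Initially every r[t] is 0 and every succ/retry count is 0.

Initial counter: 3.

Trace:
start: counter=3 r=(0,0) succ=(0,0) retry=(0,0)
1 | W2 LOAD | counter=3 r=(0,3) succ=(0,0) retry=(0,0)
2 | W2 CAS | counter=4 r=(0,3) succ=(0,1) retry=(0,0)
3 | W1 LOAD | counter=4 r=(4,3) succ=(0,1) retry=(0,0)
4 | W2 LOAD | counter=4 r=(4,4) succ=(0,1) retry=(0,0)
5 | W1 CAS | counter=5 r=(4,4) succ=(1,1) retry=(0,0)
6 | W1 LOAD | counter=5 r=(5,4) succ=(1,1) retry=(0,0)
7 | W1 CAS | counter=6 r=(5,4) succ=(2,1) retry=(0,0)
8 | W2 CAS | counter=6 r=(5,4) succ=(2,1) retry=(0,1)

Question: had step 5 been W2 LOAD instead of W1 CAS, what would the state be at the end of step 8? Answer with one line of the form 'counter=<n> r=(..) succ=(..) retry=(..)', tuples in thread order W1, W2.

counter=5 r=(4,4) succ=(1,1) retry=(0,1)

(re-executing from step 5 with the substitution; state before step 5: counter=4 r=(4,4) succ=(0,1) retry=(0,0))
5 | W2 LOAD | counter=4 r=(4,4) succ=(0,1) retry=(0,0)
6 | W1 LOAD | counter=4 r=(4,4) succ=(0,1) retry=(0,0)
7 | W1 CAS | counter=5 r=(4,4) succ=(1,1) retry=(0,0)
8 | W2 CAS | counter=5 r=(4,4) succ=(1,1) retry=(0,1)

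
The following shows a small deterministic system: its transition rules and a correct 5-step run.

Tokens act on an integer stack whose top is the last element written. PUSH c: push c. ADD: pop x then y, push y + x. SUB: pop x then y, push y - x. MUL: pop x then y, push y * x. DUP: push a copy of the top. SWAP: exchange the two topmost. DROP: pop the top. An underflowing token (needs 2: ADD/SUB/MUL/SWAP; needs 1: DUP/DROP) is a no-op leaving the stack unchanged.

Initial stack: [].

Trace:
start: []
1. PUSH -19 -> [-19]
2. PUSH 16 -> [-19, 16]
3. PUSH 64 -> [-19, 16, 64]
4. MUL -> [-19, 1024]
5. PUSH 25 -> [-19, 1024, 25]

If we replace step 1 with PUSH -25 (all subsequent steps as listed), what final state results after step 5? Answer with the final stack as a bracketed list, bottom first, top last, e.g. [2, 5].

(re-executing from step 1 with the substitution; state before step 1: [])
1. PUSH -25 -> [-25]
2. PUSH 16 -> [-25, 16]
3. PUSH 64 -> [-25, 16, 64]
4. MUL -> [-25, 1024]
5. PUSH 25 -> [-25, 1024, 25]

[-25, 1024, 25]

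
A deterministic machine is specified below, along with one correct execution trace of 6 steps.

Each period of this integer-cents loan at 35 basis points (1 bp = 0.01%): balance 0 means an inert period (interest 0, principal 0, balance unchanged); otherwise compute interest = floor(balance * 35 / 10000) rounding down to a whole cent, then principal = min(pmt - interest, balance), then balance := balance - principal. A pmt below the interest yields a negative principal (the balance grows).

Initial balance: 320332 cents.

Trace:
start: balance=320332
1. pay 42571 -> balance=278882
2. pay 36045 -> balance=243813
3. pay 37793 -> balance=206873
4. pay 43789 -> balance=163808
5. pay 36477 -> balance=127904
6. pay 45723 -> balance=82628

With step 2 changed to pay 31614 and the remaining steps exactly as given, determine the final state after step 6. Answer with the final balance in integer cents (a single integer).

(re-executing from step 2 with the substitution; state before step 2: balance=278882)
2. pay 31614 -> balance=248244
3. pay 37793 -> balance=211319
4. pay 43789 -> balance=168269
5. pay 36477 -> balance=132380
6. pay 45723 -> balance=87120

87120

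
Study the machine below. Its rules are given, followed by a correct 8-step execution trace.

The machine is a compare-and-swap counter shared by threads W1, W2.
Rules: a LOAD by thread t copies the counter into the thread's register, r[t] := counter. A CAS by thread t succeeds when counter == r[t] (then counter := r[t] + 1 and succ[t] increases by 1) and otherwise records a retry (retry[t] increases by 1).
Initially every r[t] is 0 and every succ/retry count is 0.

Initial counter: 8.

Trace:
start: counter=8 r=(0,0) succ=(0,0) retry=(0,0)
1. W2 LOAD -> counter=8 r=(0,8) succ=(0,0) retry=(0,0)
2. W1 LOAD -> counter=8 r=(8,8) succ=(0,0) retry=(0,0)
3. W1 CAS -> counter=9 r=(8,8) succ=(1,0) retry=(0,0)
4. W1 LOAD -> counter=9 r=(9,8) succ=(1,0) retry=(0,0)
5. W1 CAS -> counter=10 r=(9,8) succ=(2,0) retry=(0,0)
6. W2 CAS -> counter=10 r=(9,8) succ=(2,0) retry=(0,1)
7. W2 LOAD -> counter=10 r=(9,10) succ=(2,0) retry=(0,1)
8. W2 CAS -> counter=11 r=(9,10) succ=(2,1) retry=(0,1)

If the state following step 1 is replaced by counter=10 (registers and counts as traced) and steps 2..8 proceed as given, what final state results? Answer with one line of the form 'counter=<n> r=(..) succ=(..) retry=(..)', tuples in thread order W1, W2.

state after step 1 := counter=10 r=(0,8) succ=(0,0) retry=(0,0)
2. W1 LOAD -> counter=10 r=(10,8) succ=(0,0) retry=(0,0)
3. W1 CAS -> counter=11 r=(10,8) succ=(1,0) retry=(0,0)
4. W1 LOAD -> counter=11 r=(11,8) succ=(1,0) retry=(0,0)
5. W1 CAS -> counter=12 r=(11,8) succ=(2,0) retry=(0,0)
6. W2 CAS -> counter=12 r=(11,8) succ=(2,0) retry=(0,1)
7. W2 LOAD -> counter=12 r=(11,12) succ=(2,0) retry=(0,1)
8. W2 CAS -> counter=13 r=(11,12) succ=(2,1) retry=(0,1)

counter=13 r=(11,12) succ=(2,1) retry=(0,1)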